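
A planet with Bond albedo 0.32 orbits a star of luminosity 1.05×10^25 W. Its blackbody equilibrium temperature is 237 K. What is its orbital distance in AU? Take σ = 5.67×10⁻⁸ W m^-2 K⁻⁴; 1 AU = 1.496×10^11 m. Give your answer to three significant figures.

0.188 AU

Energy balance gives S = 4σT⁴/(1−α) = 1052 W m^-2.
From L = 4πd²S, d = √(1.05×10^25/(4π·1052)) = 2.818×10^10 m = 0.1884 AU.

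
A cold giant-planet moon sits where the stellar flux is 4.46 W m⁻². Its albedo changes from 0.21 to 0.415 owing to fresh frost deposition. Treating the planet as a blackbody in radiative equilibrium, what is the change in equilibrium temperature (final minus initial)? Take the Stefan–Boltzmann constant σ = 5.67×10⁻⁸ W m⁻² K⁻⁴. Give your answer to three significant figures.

-4.54 kelvin

Initial: T₁ = [S(1−0.21)/(4σ)]^(1/4) = 62.78 K.
With α = 0.415, T₂ = 58.24 K.
Change: 58.24 − 62.78 = -4.542 K.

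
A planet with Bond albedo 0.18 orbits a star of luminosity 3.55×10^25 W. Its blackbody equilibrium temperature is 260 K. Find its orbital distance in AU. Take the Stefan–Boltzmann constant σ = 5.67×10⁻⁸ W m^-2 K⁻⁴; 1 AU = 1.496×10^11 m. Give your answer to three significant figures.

0.316 AU

Required flux: S = 4σT⁴/(1−α) = 1264 W m^-2.
From L = 4πd²S, d = √(3.55×10^25/(4π·1264)) = 4.728×10^10 m = 0.3160 AU.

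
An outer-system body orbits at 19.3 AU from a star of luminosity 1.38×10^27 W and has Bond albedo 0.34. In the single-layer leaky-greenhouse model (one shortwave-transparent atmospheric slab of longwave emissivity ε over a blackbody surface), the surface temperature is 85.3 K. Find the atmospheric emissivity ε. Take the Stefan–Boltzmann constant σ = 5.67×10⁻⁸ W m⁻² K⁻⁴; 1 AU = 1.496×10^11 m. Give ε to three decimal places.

0.552

d = 19.3 × 1.496×10^11 m = 2.887×10^12 m.
Flux at the orbit: S = L/(4πd²) = 1.38×10^27/(4π·(2.89×10^12)²) = 13.17 W m⁻².
Effective temperature: T_e = [S(1−α)/(4σ)]^(1/4) = 78.69 K.
T_s⁴ = T_e⁴·2/(2−ε) → ε = 2 − 2(T_e/T_s)⁴ = 2 − 2·(78.69/85.3)⁴ = 0.5518.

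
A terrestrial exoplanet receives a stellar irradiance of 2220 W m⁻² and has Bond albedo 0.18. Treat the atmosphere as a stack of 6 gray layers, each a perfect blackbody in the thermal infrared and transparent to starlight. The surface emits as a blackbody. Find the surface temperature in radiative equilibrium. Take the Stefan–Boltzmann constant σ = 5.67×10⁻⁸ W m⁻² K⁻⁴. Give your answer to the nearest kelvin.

The effective emission temperature is T_e = [S(1−α)/(4σ)]^¼ = 299.3 K.
For an N-layer opaque stack, T_s⁴ = (N+1)T_e⁴, hence T_s = (7)^(1/4)×299.3 K = 486.9 K.

487 kelvin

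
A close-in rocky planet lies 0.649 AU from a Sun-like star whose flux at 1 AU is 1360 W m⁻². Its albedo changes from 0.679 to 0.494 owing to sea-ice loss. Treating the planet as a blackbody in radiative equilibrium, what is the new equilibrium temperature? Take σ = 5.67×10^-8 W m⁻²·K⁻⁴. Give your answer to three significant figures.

291 kelvin

By the inverse-square law, S = 1360/0.649² = 3229 W m⁻².
With the new albedo, S(1−α₂)/4 = 408.5 W m⁻², so T₂ = 291.3 K.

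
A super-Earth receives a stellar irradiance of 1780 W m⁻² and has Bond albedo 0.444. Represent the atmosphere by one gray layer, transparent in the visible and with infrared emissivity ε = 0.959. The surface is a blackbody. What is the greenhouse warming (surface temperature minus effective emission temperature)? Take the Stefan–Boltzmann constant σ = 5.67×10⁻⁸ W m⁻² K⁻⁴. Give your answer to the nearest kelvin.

The planet radiates to space at T_e = [S(1−α)/(4σ)]^(1/4) = 257.0 K.
Surface balance with a leaky layer gives σT_s⁴ = σT_e⁴·2/(2−ε), so T_s = T_e·[2/(2−0.959)]^(1/4) = 302.6 K.
T_s − T_e = 302.6 − 257.0 = 45.57 K.

46 kelvin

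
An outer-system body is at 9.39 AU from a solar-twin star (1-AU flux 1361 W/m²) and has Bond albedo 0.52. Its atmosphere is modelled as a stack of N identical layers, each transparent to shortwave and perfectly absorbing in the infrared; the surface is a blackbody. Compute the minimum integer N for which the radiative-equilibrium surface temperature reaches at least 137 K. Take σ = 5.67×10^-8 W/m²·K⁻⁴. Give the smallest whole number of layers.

10

Flux at the orbit: S = 1361/(9.39)² = 15.44 W/m².
The effective emission temperature is T_e = [S(1−α)/(4σ)]^¼ = 75.60 K.
Since T_s⁴ = (N+1)T_e⁴, we need N ≥ (T_s/T_e)⁴ − 1 = 9.783.
Rounding up, N = 10.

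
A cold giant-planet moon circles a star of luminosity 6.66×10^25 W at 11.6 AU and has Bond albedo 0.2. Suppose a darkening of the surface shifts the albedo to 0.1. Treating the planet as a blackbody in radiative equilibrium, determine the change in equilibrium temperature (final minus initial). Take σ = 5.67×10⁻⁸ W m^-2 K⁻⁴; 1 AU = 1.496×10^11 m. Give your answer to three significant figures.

Orbital distance: d = 11.6 AU = 1.735×10^12 m.
Spreading L over a sphere of radius d: S = 6.66×10^25/(4π·1.74×10^12²) = 1.760 W m^-2.
Before: T₁ = [1.760·0.8/(4σ)]^(1/4) = 49.92 K.
After:  T₂ = [1.760·0.9/(4σ)]^(1/4) = 51.41 K.
ΔT = T₂ − T₁ = 1.492 K.

1.49 kelvin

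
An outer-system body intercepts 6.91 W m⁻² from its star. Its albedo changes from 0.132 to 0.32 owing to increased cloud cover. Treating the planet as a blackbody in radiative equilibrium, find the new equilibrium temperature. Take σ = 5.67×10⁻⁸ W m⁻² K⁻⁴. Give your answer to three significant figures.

67.5 K

With the new albedo, S(1−α₂)/4 = 1.175 W m⁻², so T₂ = 67.47 K.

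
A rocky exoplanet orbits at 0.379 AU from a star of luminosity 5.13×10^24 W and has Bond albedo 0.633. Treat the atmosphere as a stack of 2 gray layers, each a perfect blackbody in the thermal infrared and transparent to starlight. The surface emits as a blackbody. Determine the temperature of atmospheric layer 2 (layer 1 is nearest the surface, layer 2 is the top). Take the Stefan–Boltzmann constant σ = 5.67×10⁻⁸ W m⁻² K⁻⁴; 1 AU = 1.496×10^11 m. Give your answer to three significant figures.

d = 0.379 × 1.496×10^11 m = 5.670×10^10 m.
S = L/(4πd²) = 127.0 W m⁻².
OLR = S(1−α)/4 = 11.65 W m⁻²; the top layer radiates at T_e = 119.7 K.
Each opaque layer satisfies 2T_j⁴ = T_{j−1}⁴ + T_{j+1}⁴, giving T_k⁴ = (N+1−k)T_e⁴.
With k = 2: T_2 = (2+1−2)^¼·119.7 K = 119.7 K.

120 K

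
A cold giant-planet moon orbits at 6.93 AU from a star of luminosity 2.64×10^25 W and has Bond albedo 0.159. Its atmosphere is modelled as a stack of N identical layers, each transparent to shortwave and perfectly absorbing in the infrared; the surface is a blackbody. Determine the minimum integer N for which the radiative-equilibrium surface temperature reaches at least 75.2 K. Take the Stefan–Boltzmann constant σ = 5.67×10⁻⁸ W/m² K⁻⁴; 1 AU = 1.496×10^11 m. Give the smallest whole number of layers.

4

Orbital distance: d = 6.93 AU = 1.037×10^12 m.
S = L/(4πd²) = 1.955 W/m².
Top-of-atmosphere balance: σT_e⁴ = S(1−α)/4 = 0.4110 W/m² → T_e = 51.89 K.
T_s = (N+1)^(1/4)·T_e ≥ 75.2 K requires N+1 ≥ (T_s/T_e)⁴ = (75.2/51.89)⁴ = 4.412.
The minimum whole number is N = 4.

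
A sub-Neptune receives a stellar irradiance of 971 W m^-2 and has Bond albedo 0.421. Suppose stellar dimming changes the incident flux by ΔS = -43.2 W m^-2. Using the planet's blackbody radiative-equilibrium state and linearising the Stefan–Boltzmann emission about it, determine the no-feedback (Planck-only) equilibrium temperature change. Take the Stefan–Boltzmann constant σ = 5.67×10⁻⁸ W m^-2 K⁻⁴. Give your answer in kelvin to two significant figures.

Unperturbed T_e = [971.0·(1−0.421)/(4σ)]^¼ = 223.1 K.
Only a fraction (1−α) is absorbed and it's spread over 4πR², so ΔF = (1−α)ΔS/4 = -6.253 W m^-2.
The Planck feedback parameter is 4σT_e³ = 2.520 W m^-2/K.
So ΔT₀ = -6.253/2.520 = -2.48 K.

-2.5 kelvin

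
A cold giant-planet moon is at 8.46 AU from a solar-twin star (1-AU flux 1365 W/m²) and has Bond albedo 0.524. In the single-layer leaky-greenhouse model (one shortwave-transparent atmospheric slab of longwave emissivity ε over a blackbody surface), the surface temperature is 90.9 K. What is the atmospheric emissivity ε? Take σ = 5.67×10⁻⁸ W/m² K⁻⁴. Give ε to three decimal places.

By the inverse-square law, S = 1365/8.46² = 19.07 W/m².
First, T_e = [19.07·(1−0.524)/(4σ)]^(1/4) = 79.54 K.
T_s⁴ = T_e⁴·2/(2−ε) → ε = 2 − 2(T_e/T_s)⁴ = 2 − 2·(79.54/90.9)⁴ = 0.8275.

0.827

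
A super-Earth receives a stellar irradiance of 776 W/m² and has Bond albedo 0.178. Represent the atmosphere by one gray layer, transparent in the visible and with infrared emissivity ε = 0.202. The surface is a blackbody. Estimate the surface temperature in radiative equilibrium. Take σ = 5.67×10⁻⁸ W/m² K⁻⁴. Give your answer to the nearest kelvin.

237 K

Effective emission temperature (TOA balance): σT_e⁴ = S(1−α)/4 = 159.5 W/m² → T_e = 230.3 K.
For a single slab of emissivity ε, T_s⁴ = 2T_e⁴/(2−ε); thus T_s = 230.3·(1.112)^(1/4) = 236.5 K.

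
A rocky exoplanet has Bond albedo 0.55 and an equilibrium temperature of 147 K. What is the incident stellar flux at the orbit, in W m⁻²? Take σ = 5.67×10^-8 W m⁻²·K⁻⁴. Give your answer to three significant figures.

From S(1−α)/4 = σT⁴: S = 4σT⁴/(1−α).
The emitted flux is σT⁴ = 26.48 W m⁻².
S = 4·26.48/0.45 = 235.3 W m⁻².

235 W m⁻²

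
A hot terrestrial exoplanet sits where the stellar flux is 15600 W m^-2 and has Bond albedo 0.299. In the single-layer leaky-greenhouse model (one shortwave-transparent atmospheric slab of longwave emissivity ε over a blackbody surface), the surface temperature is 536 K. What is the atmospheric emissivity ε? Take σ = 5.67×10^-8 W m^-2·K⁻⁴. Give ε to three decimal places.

0.832

First, T_e = [15600·(1−0.299)/(4σ)]^(1/4) = 468.6 K.
Since (2−ε)/2 = (T_e/T_s)⁴ = 0.5842, ε = 0.8317.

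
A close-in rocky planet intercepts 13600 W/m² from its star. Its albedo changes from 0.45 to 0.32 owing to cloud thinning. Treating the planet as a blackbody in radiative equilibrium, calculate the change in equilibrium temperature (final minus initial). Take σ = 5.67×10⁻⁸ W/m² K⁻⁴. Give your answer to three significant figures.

23.2 K

Before: T₁ = [13600·0.55/(4σ)]^(1/4) = 426.2 K.
Final:   T₂ = [S(1−0.32)/(4σ)]^(1/4) = 449.4 K.
ΔT = T₂ − T₁ = 23.21 K.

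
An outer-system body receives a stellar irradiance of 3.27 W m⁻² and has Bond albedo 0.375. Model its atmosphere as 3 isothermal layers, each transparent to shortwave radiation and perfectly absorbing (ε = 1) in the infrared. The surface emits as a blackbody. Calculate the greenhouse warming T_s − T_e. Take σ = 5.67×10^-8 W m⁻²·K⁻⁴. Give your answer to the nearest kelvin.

23 K

Top-of-atmosphere balance: σT_e⁴ = S(1−α)/4 = 0.5109 W m⁻² → T_e = 54.79 K.
Surface: T_s = (4)^¼·T_e = 77.48 K.
Warming: T_s − T_e = 22.69 K.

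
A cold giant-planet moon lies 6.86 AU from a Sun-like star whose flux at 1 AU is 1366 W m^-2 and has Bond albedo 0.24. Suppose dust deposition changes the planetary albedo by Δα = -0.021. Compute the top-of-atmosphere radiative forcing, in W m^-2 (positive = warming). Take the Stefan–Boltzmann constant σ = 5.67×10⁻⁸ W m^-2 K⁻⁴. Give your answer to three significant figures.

0.152 W m^-2

Flux at the orbit: S = 1366/(6.86)² = 29.03 W m^-2.
The change in absorbed flux is Δ[S(1−α)/4] = −SΔα/4 = 0.1524 W m^-2.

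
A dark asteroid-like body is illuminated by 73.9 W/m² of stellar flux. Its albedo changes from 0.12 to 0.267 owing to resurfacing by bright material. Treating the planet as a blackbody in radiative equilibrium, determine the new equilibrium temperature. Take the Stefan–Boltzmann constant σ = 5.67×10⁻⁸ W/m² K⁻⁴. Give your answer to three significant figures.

124 K

New equilibrium: T₂ = [(1−0.267)·73.90/(4σ)]^(1/4) = 124.3 K.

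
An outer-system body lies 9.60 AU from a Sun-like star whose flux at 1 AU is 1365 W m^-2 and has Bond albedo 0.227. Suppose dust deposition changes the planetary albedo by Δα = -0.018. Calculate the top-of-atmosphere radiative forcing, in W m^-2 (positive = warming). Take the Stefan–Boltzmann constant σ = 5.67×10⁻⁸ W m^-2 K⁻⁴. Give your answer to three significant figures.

By the inverse-square law, S = 1365/9.60² = 14.81 W m^-2.
TOA radiative forcing: ΔF = −S·Δα/4 = −14.81·(-0.018)/4 = 0.06665 W m^-2.

0.0667 W m^-2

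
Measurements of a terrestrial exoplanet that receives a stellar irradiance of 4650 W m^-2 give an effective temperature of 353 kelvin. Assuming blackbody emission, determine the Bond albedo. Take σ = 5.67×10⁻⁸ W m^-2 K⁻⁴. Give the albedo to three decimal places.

From σT⁴ = S(1−α)/4 we invert for α: 1−α = 4σT⁴/S.
σT⁴ = 880.4 W m^-2, so 4σT⁴ = 3522 W m^-2.
Hence α = 1 − 3522/4650 = 0.2427.

0.243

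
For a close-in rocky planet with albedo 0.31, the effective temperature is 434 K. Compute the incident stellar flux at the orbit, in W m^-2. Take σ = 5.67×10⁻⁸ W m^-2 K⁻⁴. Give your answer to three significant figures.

11700 W m^-2

Invert the energy balance for S: S = 4σT⁴/(1−α).
σT⁴ = 5.67×10⁻⁸·(434)⁴ = 2012 W m^-2.
So S = 4×2012/(1−0.31) = 11660 W m^-2.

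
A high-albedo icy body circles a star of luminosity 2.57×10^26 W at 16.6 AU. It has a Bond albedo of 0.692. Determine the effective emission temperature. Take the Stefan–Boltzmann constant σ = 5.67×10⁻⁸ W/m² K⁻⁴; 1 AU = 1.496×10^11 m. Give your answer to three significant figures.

46.1 K

d = 16.6 × 1.496×10^11 m = 2.483×10^12 m.
Spreading L over a sphere of radius d: S = 2.57×10^26/(4π·2.48×10^12²) = 3.316 W/m².
The planet absorbs (1−α)S over its disc πR² and re-emits over 4πR², so the mean absorbed flux is (1−0.692)·3.316/4 = 0.2553 W/m².
Balancing against σT⁴: T = (0.2553/5.67×10⁻⁸)^(1/4) = 46.07 K.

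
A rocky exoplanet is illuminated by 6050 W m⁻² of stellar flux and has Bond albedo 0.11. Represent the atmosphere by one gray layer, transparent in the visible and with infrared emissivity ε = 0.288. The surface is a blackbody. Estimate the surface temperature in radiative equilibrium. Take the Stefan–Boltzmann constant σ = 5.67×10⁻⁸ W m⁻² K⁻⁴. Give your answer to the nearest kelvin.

Effective emission temperature (TOA balance): σT_e⁴ = S(1−α)/4 = 1346 W m⁻² → T_e = 392.5 K.
For a single slab of emissivity ε, T_s⁴ = 2T_e⁴/(2−ε); thus T_s = 392.5·(1.168)^(1/4) = 408.1 K.

408 K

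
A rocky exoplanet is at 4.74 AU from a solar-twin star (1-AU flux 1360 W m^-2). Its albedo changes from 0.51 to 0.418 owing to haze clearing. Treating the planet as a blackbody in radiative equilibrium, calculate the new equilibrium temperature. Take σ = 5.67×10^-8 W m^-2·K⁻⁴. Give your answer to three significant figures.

By the inverse-square law, S = 1360/4.74² = 60.53 W m^-2.
New equilibrium: T₂ = [(1−0.418)·60.53/(4σ)]^(1/4) = 111.6 K.

112 kelvin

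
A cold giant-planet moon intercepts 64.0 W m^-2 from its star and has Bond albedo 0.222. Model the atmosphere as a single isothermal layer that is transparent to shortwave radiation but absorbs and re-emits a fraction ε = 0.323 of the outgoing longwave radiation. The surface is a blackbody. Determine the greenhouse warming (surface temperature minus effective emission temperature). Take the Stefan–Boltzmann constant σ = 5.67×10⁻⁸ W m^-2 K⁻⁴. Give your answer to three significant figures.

The planet radiates to space at T_e = [S(1−α)/(4σ)]^(1/4) = 121.7 K.
The surface balance (absorbed SW + ε·downward IR = σT_s⁴) with T_a⁴ = T_s⁴/2 reduces to T_s = T_e·[2/(2−ε)]^¼ = 127.2 K.
T_s − T_e = 127.2 − 121.7 = 5.480 K.

5.48 kelvin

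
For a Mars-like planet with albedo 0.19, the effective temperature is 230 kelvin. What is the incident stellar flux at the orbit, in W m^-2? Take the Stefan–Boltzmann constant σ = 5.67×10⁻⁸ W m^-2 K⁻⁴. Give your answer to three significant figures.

784 W m^-2

Invert the energy balance for S: S = 4σT⁴/(1−α).
σT⁴ = 5.67×10⁻⁸·(230)⁴ = 158.7 W m^-2.
S = 4·158.7/0.81 = 783.6 W m^-2.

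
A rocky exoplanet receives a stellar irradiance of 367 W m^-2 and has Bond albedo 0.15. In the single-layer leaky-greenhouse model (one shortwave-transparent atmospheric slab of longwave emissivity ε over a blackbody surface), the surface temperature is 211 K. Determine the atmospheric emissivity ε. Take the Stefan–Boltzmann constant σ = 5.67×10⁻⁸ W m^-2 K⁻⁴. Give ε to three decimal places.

0.612

Effective temperature: T_e = [S(1−α)/(4σ)]^(1/4) = 192.6 K.
Inverting T_s⁴ = 2T_e⁴/(2−ε): (T_e/T_s)⁴ = 0.6939, so ε = 2(1 − 0.6939) = 0.6122.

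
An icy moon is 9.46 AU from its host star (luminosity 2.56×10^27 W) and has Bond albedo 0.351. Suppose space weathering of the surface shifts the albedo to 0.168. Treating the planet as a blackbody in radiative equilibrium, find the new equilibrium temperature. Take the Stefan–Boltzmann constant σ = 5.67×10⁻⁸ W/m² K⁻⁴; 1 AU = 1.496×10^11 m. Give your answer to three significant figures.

139 K

d = 9.46 × 1.496×10^11 m = 1.415×10^12 m.
Spreading L over a sphere of radius d: S = 2.56×10^27/(4π·1.42×10^12²) = 101.7 W/m².
T₂ = [S(1−α₂)/(4σ)]^(1/4) = [101.7·0.832/(4σ)]^(1/4) = 139.0 K.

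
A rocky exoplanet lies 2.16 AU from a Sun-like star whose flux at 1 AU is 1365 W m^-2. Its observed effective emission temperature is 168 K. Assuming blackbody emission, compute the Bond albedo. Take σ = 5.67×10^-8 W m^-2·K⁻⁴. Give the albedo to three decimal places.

0.382

Irradiance scales as 1/d², so S = 1365 W m^-2 × (1/2.16)² = 292.6 W m^-2.
Rearranging the radiative balance, α = 1 − 4σT⁴/S.
4σT⁴ = 4·5.67×10⁻⁸·(168)⁴ = 180.7 W m^-2.
1−α = 180.7/292.6 = 0.6175, so α = 0.3825.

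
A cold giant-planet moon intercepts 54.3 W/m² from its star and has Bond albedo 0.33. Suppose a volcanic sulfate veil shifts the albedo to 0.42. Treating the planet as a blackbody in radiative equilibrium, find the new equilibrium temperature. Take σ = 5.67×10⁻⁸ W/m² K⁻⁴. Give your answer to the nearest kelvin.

109 K

New equilibrium: T₂ = [(1−0.42)·54.30/(4σ)]^(1/4) = 108.6 K.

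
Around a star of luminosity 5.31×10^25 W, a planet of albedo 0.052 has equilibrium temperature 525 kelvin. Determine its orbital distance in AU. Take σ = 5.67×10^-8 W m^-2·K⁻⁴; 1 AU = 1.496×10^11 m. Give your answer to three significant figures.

0.102 AU

Required flux: S = 4σT⁴/(1−α) = 18170 W m^-2.
Then d = [L/(4πS)]^(1/2) = 1.525×10^10 m, i.e. 0.1019 AU.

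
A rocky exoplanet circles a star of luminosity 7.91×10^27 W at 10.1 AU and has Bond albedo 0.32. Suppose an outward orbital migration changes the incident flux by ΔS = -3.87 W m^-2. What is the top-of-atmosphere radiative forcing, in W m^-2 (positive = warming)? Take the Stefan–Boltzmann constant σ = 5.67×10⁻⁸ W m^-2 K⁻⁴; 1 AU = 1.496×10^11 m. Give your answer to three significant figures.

-0.658 W m^-2

d = 10.1 × 1.496×10^11 m = 1.511×10^12 m.
S = L/(4πd²) = 275.7 W m^-2.
TOA radiative forcing: ΔF = (1−α)ΔS/4 = 0.68·(-3.87)/4 = -0.6579 W m^-2.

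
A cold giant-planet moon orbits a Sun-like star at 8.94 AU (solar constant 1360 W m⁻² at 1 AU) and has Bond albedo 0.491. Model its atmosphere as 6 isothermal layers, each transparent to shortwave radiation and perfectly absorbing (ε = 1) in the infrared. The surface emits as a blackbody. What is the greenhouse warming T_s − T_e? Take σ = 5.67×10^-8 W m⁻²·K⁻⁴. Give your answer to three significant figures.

Flux at the orbit: S = 1360/(8.94)² = 17.02 W m⁻².
Top-of-atmosphere balance: σT_e⁴ = S(1−α)/4 = 2.165 W m⁻² → T_e = 78.61 K.
Surface: T_s = (7)^¼·T_e = 127.9 K.
Warming: T_s − T_e = 49.26 K.

49.3 K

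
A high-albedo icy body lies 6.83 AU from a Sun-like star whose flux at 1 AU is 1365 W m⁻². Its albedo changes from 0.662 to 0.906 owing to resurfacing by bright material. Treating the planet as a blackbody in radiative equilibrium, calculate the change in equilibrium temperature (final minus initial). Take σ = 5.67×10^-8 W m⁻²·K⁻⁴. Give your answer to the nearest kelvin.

By the inverse-square law, S = 1365/6.83² = 29.26 W m⁻².
With α = 0.662, T₁ = 81.26 K.
After:  T₂ = [29.26·0.094/(4σ)]^(1/4) = 59.01 K.
ΔT = T₂ − T₁ = -22.25 K.

-22 K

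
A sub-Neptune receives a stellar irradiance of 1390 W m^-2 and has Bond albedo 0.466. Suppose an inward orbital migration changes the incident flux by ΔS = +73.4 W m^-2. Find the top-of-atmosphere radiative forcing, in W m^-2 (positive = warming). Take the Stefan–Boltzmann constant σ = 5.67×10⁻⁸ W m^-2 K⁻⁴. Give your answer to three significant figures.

9.80 W m^-2

TOA radiative forcing: ΔF = (1−α)ΔS/4 = 0.534·(+73.4)/4 = 9.799 W m^-2.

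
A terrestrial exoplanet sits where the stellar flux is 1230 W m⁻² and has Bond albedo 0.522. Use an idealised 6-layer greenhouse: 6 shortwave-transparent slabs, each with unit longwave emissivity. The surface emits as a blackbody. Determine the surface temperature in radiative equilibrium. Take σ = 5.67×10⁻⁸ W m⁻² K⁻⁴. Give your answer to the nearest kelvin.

OLR = S(1−α)/4 = 147.0 W m⁻²; the top layer radiates at T_e = 225.6 K.
With N = 6 opaque layers, T_s = (N+1)^(1/4)·T_e = 7^(1/4)·225.6 = 367.0 K.

367 K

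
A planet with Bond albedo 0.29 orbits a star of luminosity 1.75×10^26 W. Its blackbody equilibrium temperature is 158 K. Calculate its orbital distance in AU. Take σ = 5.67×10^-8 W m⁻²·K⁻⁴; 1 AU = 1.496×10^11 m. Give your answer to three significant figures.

Energy balance gives S = 4σT⁴/(1−α) = 199.1 W m⁻².
From L = 4πd²S, d = √(1.75×10^26/(4π·199.1)) = 2.645×10^11 m = 1.768 AU.

1.77 AU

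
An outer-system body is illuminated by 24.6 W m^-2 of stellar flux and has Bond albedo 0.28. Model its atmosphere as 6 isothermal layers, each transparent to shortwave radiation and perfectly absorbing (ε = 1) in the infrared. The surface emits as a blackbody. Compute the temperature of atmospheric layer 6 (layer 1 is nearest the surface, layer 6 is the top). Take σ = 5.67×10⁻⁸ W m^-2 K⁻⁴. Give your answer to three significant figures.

94.0 kelvin

OLR = S(1−α)/4 = 4.428 W m^-2; the top layer radiates at T_e = 94.01 K.
Each opaque layer satisfies 2T_j⁴ = T_{j−1}⁴ + T_{j+1}⁴, giving T_k⁴ = (N+1−k)T_e⁴.
T_6 = (1)^(1/4)·94.01 = 94.01 K.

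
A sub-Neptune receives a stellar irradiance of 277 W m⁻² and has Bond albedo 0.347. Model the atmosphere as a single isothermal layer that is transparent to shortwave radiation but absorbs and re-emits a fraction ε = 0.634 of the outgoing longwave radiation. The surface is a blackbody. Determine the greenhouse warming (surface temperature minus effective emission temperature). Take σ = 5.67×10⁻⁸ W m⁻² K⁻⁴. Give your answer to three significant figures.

16.8 kelvin

The planet radiates to space at T_e = [S(1−α)/(4σ)]^(1/4) = 168.0 K.
Surface balance with a leaky layer gives σT_s⁴ = σT_e⁴·2/(2−ε), so T_s = T_e·[2/(2−0.634)]^(1/4) = 184.9 K.
T_s − T_e = 184.9 − 168.0 = 16.81 K.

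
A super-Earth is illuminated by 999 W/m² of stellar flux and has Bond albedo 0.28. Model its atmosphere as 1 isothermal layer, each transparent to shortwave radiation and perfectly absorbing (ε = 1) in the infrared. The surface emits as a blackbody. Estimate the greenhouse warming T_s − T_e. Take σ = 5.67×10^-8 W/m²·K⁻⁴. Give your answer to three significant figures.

OLR = S(1−α)/4 = 179.8 W/m²; the top layer radiates at T_e = 237.3 K.
Surface: T_s = (2)^¼·T_e = 282.2 K.
Warming: T_s − T_e = 44.90 K.

44.9 K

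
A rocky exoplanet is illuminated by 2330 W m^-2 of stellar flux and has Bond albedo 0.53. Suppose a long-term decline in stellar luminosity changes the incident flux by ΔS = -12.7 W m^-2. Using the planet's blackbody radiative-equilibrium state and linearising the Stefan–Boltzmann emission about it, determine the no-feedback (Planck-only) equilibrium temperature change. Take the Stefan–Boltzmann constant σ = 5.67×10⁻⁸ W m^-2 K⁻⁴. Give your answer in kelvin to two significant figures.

The baseline emission temperature is T_e = 263.6 K.
ΔF = Δ[S(1−α)]/4 = (1−0.53)·-12.7/4 = -1.492 W m^-2.
The Planck feedback parameter is 4σT_e³ = 4.154 W m^-2/K.
Hence the no-feedback warming is ΔF/(4σT_e³) = -0.359 K.

-0.36 K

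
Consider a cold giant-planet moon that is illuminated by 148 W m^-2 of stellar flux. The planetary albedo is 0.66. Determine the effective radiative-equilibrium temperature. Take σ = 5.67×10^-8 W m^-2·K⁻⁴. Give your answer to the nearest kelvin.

The planet absorbs (1−α)S over its disc πR² and re-emits over 4πR², so the mean absorbed flux is (1−0.66)·148.0/4 = 12.58 W m^-2.
In equilibrium σT⁴ equals this, so T = 122.0 K.

122 K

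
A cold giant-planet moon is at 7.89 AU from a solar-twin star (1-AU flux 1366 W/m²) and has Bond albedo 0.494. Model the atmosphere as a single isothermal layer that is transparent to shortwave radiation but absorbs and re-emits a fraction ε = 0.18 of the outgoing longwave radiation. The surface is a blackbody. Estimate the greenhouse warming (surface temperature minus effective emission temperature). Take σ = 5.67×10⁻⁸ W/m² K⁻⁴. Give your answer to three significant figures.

2.00 kelvin

Flux at the orbit: S = 1366/(7.89)² = 21.94 W/m².
The planet radiates to space at T_e = [S(1−α)/(4σ)]^(1/4) = 83.65 K.
For a single slab of emissivity ε, T_s⁴ = 2T_e⁴/(2−ε); thus T_s = 83.65·(1.099)^(1/4) = 85.64 K.
T_s − T_e = 85.64 − 83.65 = 1.996 K.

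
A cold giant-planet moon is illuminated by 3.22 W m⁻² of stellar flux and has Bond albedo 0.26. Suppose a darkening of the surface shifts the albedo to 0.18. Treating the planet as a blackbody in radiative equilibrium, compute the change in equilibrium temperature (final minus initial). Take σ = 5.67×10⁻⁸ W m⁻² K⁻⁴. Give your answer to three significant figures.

1.48 K

Initial: T₁ = [S(1−0.26)/(4σ)]^(1/4) = 56.93 K.
After:  T₂ = [3.220·0.82/(4σ)]^(1/4) = 58.41 K.
Change: 58.41 − 56.93 = 1.480 K.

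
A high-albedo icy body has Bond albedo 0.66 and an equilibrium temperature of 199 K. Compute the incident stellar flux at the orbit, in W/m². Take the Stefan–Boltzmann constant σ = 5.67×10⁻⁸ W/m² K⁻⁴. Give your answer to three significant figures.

Invert the energy balance for S: S = 4σT⁴/(1−α).
The emitted flux is σT⁴ = 88.92 W/m².
S = 4·88.92/0.34 = 1046 W/m².

1050 W/m²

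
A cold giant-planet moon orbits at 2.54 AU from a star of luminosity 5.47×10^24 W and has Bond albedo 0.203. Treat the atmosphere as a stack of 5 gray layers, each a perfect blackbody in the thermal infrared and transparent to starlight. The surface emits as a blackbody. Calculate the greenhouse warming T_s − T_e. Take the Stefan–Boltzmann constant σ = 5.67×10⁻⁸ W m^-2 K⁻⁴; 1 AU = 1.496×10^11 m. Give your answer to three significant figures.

32.2 K

Orbital distance: d = 2.54 AU = 3.800×10^11 m.
S = L/(4πd²) = 3.015 W m^-2.
Top-of-atmosphere balance: σT_e⁴ = S(1−α)/4 = 0.6007 W m^-2 → T_e = 57.05 K.
T_s = (N+1)^(1/4)·T_e = 89.29 K.
Warming: T_s − T_e = 32.24 K.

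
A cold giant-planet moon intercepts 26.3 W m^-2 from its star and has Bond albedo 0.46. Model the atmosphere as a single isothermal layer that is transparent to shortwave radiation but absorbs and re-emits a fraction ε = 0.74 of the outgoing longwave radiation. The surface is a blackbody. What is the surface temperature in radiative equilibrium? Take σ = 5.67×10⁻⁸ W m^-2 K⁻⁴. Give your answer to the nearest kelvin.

100 K

Effective emission temperature (TOA balance): σT_e⁴ = S(1−α)/4 = 3.551 W m^-2 → T_e = 88.96 K.
For a single slab of emissivity ε, T_s⁴ = 2T_e⁴/(2−ε); thus T_s = 88.96·(1.587)^(1/4) = 99.85 K.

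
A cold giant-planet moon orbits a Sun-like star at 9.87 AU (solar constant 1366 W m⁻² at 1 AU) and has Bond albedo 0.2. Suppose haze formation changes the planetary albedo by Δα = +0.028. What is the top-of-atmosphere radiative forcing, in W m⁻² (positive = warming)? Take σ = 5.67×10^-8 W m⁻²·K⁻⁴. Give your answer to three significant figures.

By the inverse-square law, S = 1366/9.87² = 14.02 W m⁻².
ΔF = −(S/4)Δα = −(14.02/4)×(+0.028) = -0.09816 W m⁻².

-0.0982 W m⁻²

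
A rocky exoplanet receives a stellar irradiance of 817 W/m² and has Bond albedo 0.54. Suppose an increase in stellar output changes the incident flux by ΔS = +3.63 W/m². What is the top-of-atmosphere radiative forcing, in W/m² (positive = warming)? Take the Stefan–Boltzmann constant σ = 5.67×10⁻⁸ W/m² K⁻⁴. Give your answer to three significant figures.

0.417 W/m²

Only a fraction (1−α) is absorbed and it's spread over 4πR², so ΔF = (1−α)ΔS/4 = 0.4174 W/m².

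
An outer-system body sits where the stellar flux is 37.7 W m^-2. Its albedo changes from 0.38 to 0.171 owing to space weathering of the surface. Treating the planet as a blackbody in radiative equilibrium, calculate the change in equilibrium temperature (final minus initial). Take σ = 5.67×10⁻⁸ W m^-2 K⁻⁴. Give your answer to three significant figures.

7.59 kelvin

With α = 0.38, T₁ = 100.8 K.
After:  T₂ = [37.70·0.829/(4σ)]^(1/4) = 108.3 K.
ΔT = T₂ − T₁ = 7.590 K.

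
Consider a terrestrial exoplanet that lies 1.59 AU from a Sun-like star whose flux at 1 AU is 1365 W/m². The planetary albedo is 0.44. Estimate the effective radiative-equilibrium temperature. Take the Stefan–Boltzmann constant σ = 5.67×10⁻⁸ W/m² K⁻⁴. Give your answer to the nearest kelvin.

191 kelvin

Flux at the orbit: S = 1365/(1.59)² = 539.9 W/m².
Absorbed flux (global mean): S(1−α)/4 = 539.9·0.56/4 = 75.59 W/m².
In equilibrium σT⁴ equals this, so T = 191.1 K.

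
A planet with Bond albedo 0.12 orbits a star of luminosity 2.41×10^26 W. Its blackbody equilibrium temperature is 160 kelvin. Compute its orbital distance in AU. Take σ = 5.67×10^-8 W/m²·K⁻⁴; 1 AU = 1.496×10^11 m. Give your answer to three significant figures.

2.25 AU

Energy balance gives S = 4σT⁴/(1−α) = 168.9 W/m².
Then d = [L/(4πS)]^(1/2) = 3.370×10^11 m, i.e. 2.252 AU.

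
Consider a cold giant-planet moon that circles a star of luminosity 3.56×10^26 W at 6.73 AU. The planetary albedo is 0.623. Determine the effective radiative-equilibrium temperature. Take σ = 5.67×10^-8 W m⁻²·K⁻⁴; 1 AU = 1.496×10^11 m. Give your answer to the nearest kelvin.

83 K

d = 6.73 × 1.496×10^11 m = 1.007×10^12 m.
Flux at the orbit: S = L/(4πd²) = 3.56×10^26/(4π·(1.01×10^12)²) = 27.95 W m⁻².
Averaging over the sphere, the absorbed flux is S(1−α)/4 = 2.634 W m⁻².
Balancing against σT⁴: T = (2.634/5.67×10⁻⁸)^(1/4) = 82.56 K.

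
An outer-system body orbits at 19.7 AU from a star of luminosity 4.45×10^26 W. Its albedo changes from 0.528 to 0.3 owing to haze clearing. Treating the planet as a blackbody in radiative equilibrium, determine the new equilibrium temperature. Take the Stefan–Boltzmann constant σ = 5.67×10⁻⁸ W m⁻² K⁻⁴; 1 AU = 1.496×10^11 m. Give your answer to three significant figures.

59.6 kelvin

Orbital distance: d = 19.7 AU = 2.947×10^12 m.
Spreading L over a sphere of radius d: S = 4.45×10^26/(4π·2.95×10^12²) = 4.077 W m⁻².
T₂ = [S(1−α₂)/(4σ)]^(1/4) = [4.077·0.7/(4σ)]^(1/4) = 59.56 K.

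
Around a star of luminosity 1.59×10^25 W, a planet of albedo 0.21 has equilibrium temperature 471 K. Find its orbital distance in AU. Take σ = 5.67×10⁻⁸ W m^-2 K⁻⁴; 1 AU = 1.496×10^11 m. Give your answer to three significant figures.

0.0633 AU

The flux needed for this T is 4σT⁴/(1−0.21) = 14130 W m^-2.
Then d = [L/(4πS)]^(1/2) = 9.463×10^9 m, i.e. 0.06326 AU.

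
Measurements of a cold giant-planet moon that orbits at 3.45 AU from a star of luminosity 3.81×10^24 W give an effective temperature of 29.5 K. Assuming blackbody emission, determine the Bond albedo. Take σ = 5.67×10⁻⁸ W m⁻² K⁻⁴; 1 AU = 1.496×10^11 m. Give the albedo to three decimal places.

d = 3.45 × 1.496×10^11 m = 5.161×10^11 m.
S = L/(4πd²) = 1.138 W m⁻².
Energy balance: S(1−α)/4 = σT⁴, so 1−α = 4σT⁴/S.
σT⁴ = 0.04294 W m⁻², so 4σT⁴ = 0.1718 W m⁻².
Hence α = 1 − 0.1718/1.138 = 0.8491.

0.849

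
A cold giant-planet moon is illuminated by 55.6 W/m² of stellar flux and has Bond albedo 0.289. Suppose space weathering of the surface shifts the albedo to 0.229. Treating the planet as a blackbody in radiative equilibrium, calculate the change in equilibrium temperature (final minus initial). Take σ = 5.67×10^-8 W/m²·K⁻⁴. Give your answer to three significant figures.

Before: T₁ = [55.60·0.711/(4σ)]^(1/4) = 114.9 K.
With α = 0.229, T₂ = 117.3 K.
Change: 117.3 − 114.9 = 2.351 K.

2.35 K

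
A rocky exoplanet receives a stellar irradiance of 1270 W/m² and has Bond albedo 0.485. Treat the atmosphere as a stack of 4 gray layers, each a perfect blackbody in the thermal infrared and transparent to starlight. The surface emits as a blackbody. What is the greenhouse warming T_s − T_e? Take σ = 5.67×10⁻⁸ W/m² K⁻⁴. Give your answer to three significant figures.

115 K

OLR = S(1−α)/4 = 163.5 W/m²; the top layer radiates at T_e = 231.7 K.
T_s = (N+1)^(1/4)·T_e = 346.5 K.
Warming: T_s − T_e = 114.8 K.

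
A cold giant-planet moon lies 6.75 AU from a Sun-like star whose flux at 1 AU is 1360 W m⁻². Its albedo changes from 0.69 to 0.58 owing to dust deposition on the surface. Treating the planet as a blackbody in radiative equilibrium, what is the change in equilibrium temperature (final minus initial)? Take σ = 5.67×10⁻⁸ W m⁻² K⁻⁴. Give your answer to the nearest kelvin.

Flux at the orbit: S = 1360/(6.75)² = 29.85 W m⁻².
Initial: T₁ = [S(1−0.69)/(4σ)]^(1/4) = 79.92 K.
After:  T₂ = [29.85·0.42/(4σ)]^(1/4) = 86.23 K.
Change: 86.23 − 79.92 = 6.304 K.

6 K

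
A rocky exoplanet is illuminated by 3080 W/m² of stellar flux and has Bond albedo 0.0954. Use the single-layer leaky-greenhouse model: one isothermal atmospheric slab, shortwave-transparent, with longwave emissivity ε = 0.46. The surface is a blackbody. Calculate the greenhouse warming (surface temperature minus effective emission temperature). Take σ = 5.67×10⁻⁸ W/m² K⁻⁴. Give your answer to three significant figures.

Effective emission temperature (TOA balance): σT_e⁴ = S(1−α)/4 = 696.5 W/m² → T_e = 332.9 K.
Surface balance with a leaky layer gives σT_s⁴ = σT_e⁴·2/(2−ε), so T_s = T_e·[2/(2−0.46)]^(1/4) = 355.4 K.
Greenhouse warming: T_s − T_e = 22.48 K.

22.5 K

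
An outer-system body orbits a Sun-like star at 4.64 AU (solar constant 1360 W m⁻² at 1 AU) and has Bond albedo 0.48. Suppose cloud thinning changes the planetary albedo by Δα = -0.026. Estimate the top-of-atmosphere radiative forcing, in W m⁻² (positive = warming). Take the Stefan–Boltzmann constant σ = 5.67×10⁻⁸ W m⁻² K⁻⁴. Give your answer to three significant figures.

0.411 W m⁻²

Flux at the orbit: S = 1360/(4.64)² = 63.17 W m⁻².
TOA radiative forcing: ΔF = −S·Δα/4 = −63.17·(-0.026)/4 = 0.4106 W m⁻².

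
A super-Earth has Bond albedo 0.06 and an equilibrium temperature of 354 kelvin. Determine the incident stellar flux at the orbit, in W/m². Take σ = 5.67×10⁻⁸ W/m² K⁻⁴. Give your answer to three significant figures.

Invert the energy balance for S: S = 4σT⁴/(1−α).
The emitted flux is σT⁴ = 890.4 W/m².
So S = 4×890.4/(1−0.06) = 3789 W/m².

3790 W/m²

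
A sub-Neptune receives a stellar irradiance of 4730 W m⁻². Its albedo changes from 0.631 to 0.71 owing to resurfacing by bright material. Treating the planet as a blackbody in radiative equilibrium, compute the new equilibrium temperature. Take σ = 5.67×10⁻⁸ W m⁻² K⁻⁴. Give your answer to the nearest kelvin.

With the new albedo, S(1−α₂)/4 = 342.9 W m⁻², so T₂ = 278.9 K.

279 K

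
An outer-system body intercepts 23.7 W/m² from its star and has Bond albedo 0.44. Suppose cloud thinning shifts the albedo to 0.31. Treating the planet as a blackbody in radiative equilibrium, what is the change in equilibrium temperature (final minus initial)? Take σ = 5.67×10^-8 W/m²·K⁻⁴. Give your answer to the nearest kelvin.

With α = 0.44, T₁ = 87.46 K.
Final:   T₂ = [S(1−0.31)/(4σ)]^(1/4) = 92.15 K.
Change: 92.15 − 87.46 = 4.686 K.

5 K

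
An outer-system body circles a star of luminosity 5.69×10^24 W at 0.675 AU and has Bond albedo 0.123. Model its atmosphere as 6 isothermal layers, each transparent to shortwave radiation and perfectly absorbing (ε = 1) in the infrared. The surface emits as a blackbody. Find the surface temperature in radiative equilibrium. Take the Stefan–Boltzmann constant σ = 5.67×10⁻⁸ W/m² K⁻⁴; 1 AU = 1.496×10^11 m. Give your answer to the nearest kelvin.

186 K

d = 0.675 × 1.496×10^11 m = 1.010×10^11 m.
Spreading L over a sphere of radius d: S = 5.69×10^24/(4π·1.01×10^11²) = 44.40 W/m².
Top-of-atmosphere balance: σT_e⁴ = S(1−α)/4 = 9.736 W/m² → T_e = 114.5 K.
Layer-by-layer balance gives σT_s⁴ = (N+1)σT_e⁴, so T_s = 7^¼·114.5 = 186.2 K.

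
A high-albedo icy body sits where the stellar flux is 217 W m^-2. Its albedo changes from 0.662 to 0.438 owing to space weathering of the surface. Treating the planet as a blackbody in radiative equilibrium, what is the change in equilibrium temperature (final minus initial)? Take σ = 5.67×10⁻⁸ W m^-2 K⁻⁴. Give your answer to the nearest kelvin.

Before: T₁ = [217.0·0.338/(4σ)]^(1/4) = 134.1 K.
After:  T₂ = [217.0·0.562/(4σ)]^(1/4) = 152.3 K.
Change: 152.3 − 134.1 = 18.18 K.

18 kelvin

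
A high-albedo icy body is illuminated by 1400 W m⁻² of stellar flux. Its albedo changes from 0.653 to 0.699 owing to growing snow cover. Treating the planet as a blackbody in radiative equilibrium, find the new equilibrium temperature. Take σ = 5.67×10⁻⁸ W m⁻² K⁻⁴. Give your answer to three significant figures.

New equilibrium: T₂ = [(1−0.699)·1400/(4σ)]^(1/4) = 207.6 K.

208 kelvin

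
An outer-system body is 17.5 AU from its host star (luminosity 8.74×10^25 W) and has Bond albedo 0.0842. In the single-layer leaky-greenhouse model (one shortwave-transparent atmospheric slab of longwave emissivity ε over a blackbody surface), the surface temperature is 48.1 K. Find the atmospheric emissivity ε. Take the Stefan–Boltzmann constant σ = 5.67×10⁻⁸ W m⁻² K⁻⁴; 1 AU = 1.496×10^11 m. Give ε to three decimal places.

Orbital distance: d = 17.5 AU = 2.618×10^12 m.
Flux at the orbit: S = L/(4πd²) = 8.74×10^25/(4π·(2.62×10^12)²) = 1.015 W m⁻².
First, T_e = [1.015·(1−0.0842)/(4σ)]^(1/4) = 44.99 K.
T_s⁴ = T_e⁴·2/(2−ε) → ε = 2 − 2(T_e/T_s)⁴ = 2 − 2·(44.99/48.1)⁴ = 0.4690.

0.469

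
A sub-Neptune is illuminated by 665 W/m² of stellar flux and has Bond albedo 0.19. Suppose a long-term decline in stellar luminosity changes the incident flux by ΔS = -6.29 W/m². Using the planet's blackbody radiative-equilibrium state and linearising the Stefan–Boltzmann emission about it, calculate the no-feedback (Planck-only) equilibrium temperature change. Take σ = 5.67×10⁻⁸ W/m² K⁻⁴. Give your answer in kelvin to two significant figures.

The baseline emission temperature is T_e = 220.8 K.
ΔF = Δ[S(1−α)]/4 = (1−0.19)·-6.29/4 = -1.274 W/m².
Planck response: λ_P = 4σT_e³ = 4·5.67×10⁻⁸·(220.8)³ = 2.440 W/m²/K.
Hence the no-feedback warming is ΔF/(4σT_e³) = -0.522 K.

-0.52 kelvin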